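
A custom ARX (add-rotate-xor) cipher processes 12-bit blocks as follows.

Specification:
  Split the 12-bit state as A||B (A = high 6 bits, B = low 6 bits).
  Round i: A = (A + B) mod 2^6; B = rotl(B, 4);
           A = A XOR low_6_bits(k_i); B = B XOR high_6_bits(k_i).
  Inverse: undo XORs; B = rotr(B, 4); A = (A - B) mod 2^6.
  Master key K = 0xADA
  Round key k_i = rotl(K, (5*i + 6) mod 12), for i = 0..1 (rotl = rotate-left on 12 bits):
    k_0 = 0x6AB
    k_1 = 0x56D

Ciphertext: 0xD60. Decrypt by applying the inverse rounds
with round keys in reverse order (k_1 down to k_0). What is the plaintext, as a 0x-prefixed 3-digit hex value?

0xDB4

s_0 = ciphertext = 0xD60
s_1 = InvRound(s_0, k_1) = 0x057
s_2 = InvRound(s_1, k_0) = 0xDB4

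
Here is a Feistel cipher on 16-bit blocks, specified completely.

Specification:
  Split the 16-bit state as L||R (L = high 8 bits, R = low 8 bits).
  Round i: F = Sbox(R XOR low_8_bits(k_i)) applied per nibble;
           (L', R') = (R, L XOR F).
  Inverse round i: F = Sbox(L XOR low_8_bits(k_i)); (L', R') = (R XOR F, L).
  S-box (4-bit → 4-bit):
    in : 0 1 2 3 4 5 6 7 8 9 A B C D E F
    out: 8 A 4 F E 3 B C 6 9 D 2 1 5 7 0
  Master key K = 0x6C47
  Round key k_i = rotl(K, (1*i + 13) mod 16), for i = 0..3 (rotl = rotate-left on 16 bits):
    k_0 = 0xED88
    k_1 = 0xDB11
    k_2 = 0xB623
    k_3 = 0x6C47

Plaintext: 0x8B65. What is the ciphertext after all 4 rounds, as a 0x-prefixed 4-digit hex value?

s_0 = plaintext = 0x8B65
s_1 = Round(s_0, k_0) = 0x65FE
s_2 = Round(s_1, k_1) = 0xFE15
s_3 = Round(s_2, k_2) = 0x1505
s_4 = Round(s_3, k_3) = 0x05F1

0x05F1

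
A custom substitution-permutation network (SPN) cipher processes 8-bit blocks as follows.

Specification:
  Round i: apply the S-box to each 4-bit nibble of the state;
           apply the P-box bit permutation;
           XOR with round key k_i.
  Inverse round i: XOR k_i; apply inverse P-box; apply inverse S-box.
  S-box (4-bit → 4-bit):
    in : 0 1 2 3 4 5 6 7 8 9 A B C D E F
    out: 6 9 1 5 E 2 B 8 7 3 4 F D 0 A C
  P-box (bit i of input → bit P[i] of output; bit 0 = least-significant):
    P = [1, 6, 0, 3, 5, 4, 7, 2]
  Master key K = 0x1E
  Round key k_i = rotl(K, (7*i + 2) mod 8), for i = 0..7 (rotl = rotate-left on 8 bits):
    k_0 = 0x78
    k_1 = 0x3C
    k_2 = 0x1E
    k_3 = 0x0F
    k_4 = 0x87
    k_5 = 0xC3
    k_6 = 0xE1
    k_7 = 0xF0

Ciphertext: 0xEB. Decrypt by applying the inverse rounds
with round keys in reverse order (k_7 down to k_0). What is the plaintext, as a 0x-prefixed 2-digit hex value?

s_0 = ciphertext = 0xEB
s_1 = InvRound(s_0, k_7) = 0x5C
s_2 = InvRound(s_1, k_6) = 0xBF
s_3 = InvRound(s_2, k_5) = 0x6E
s_4 = InvRound(s_3, k_4) = 0x34
s_5 = InvRound(s_4, k_3) = 0x9C
s_6 = InvRound(s_5, k_2) = 0xA2
s_7 = InvRound(s_6, k_1) = 0x41
s_8 = InvRound(s_7, k_0) = 0x9F

0x9F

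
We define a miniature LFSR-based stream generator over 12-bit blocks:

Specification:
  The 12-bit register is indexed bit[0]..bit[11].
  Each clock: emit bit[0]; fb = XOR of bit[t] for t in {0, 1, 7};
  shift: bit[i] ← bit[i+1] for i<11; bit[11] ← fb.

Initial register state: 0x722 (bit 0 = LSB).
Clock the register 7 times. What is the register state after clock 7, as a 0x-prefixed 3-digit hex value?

0x3AE

reg_0 = 0x722
clock 1: out=0, reg = 0xB91
clock 2: out=1, reg = 0x5C8
clock 3: out=0, reg = 0xAE4
clock 4: out=0, reg = 0xD72
clock 5: out=0, reg = 0xEB9
clock 6: out=1, reg = 0x75C
clock 7: out=0, reg = 0x3AE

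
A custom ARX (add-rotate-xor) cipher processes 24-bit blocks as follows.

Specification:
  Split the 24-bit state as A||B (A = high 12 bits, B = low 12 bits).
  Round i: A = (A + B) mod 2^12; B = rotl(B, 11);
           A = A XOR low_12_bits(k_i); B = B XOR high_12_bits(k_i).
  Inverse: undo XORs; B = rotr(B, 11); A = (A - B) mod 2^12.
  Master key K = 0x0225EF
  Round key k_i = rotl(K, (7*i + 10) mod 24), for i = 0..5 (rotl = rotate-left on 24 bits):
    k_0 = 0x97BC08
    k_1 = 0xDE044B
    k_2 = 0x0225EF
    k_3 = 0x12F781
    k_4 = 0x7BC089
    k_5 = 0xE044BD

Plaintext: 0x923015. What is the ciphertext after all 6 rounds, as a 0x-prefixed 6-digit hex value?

0x48EDC0

s_0 = plaintext = 0x923015
s_1 = Round(s_0, k_0) = 0x530171
s_2 = Round(s_1, k_1) = 0x2EA558
s_3 = Round(s_2, k_2) = 0xDAD28E
s_4 = Round(s_3, k_3) = 0x7BA068
s_5 = Round(s_4, k_4) = 0x8AB788
s_6 = Round(s_5, k_5) = 0x48EDC0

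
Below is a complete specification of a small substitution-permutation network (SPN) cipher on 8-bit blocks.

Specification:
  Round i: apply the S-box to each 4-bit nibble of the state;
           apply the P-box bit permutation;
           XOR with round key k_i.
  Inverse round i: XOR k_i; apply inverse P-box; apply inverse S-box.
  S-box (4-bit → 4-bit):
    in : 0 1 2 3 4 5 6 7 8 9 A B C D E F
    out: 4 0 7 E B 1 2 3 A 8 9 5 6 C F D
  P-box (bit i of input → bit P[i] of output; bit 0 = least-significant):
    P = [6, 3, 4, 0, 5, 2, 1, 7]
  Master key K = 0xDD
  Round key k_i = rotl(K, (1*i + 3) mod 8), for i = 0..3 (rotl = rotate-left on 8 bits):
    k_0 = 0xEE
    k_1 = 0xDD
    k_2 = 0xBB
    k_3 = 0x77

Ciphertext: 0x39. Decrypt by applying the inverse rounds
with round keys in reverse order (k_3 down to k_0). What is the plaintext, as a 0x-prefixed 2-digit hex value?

s_0 = ciphertext = 0x39
s_1 = InvRound(s_0, k_3) = 0xC7
s_2 = InvRound(s_1, k_2) = 0x72
s_3 = InvRound(s_2, k_1) = 0xE8
s_4 = InvRound(s_3, k_0) = 0xC1

0xC1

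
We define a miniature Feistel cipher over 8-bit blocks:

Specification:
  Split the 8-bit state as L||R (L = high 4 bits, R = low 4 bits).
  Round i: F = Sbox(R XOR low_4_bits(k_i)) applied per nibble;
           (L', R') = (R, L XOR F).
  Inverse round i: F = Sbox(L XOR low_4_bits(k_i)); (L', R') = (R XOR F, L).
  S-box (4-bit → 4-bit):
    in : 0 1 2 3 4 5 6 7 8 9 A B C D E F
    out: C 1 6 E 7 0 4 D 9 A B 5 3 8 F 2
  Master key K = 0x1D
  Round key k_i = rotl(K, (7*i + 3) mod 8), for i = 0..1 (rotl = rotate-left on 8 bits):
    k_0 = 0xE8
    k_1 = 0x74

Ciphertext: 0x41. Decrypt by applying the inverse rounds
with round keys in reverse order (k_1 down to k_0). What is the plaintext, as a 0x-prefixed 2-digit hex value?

0x4D

s_0 = ciphertext = 0x41
s_1 = InvRound(s_0, k_1) = 0xD4
s_2 = InvRound(s_1, k_0) = 0x4D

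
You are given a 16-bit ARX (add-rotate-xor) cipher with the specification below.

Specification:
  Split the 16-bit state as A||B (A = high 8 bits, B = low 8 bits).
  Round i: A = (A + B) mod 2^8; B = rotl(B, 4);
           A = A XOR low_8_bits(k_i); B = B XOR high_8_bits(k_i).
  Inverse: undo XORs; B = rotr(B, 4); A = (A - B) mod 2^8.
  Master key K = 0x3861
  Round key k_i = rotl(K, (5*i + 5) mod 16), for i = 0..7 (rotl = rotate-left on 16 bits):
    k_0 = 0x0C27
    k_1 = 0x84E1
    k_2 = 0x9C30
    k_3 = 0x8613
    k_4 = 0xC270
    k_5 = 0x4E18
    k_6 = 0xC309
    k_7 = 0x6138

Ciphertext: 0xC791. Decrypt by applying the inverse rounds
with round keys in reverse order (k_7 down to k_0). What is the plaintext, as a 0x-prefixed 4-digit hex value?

s_0 = ciphertext = 0xC791
s_1 = InvRound(s_0, k_7) = 0xF00F
s_2 = InvRound(s_1, k_6) = 0x2DCC
s_3 = InvRound(s_2, k_5) = 0x0D28
s_4 = InvRound(s_3, k_4) = 0xCFAE
s_5 = InvRound(s_4, k_3) = 0x5A82
s_6 = InvRound(s_5, k_2) = 0x89E1
s_7 = InvRound(s_6, k_1) = 0x1256
s_8 = InvRound(s_7, k_0) = 0x90A5

0x90A5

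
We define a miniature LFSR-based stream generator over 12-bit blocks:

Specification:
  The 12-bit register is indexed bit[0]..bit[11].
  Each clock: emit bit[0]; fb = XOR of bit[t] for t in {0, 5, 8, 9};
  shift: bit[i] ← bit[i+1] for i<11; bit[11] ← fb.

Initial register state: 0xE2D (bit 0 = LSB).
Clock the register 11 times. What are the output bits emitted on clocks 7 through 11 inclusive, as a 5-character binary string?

reg_0 = 0xE2D
clock 1: out=1, reg = 0xF16
clock 2: out=0, reg = 0x78B
clock 3: out=1, reg = 0xBC5
clock 4: out=1, reg = 0xDE2
clock 5: out=0, reg = 0x6F1
clock 6: out=1, reg = 0xB78
clock 7: out=0, reg = 0xDBC
clock 8: out=0, reg = 0x6DE
clock 9: out=0, reg = 0xB6F
clock 10: out=1, reg = 0x5B7
clock 11: out=1, reg = 0xADB

00011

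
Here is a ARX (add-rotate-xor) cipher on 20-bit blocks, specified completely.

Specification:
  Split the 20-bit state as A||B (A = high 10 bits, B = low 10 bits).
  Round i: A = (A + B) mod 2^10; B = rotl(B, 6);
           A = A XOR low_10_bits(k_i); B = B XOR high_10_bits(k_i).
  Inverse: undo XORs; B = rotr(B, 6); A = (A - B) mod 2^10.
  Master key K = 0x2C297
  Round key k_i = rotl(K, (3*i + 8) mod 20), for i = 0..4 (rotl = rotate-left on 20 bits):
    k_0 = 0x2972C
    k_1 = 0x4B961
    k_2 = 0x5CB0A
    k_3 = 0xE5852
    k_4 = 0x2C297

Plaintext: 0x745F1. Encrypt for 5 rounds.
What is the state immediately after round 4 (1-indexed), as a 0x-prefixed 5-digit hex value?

s_0 = plaintext = 0x745F1
s_1 = Round(s_0, k_0) = 0x3B8FA
s_2 = Round(s_1, k_1) = 0x227A1
s_3 = Round(s_2, k_2) = 0xC8108
s_4 = Round(s_3, k_3) = 0x1E986
s_5 = Round(s_4, k_4) = 0x25D28

0x1E986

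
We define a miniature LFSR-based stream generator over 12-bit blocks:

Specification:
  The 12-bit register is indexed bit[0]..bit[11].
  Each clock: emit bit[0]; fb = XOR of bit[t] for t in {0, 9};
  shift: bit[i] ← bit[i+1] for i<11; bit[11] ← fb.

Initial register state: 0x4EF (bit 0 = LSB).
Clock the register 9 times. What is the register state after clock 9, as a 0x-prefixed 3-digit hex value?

0x62A

reg_0 = 0x4EF
clock 1: out=1, reg = 0xA77
clock 2: out=1, reg = 0x53B
clock 3: out=1, reg = 0xA9D
clock 4: out=1, reg = 0x54E
clock 5: out=0, reg = 0x2A7
clock 6: out=1, reg = 0x153
clock 7: out=1, reg = 0x8A9
clock 8: out=1, reg = 0xC54
clock 9: out=0, reg = 0x62A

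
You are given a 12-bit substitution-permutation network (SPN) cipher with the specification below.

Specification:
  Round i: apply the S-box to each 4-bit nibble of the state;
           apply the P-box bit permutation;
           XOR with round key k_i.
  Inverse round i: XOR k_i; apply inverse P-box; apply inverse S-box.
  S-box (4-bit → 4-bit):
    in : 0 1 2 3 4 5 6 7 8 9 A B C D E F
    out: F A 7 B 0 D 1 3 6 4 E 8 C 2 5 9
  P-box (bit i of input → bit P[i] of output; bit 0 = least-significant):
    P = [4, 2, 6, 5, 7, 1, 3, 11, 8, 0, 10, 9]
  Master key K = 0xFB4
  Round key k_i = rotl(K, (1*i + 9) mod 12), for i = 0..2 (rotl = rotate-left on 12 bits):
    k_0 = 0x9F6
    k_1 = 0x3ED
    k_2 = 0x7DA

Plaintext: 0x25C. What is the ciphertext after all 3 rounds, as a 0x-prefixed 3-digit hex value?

0x5E8

s_0 = plaintext = 0x25C
s_1 = Round(s_0, k_0) = 0x41F
s_2 = Round(s_1, k_1) = 0xBDF
s_3 = Round(s_2, k_2) = 0x5E8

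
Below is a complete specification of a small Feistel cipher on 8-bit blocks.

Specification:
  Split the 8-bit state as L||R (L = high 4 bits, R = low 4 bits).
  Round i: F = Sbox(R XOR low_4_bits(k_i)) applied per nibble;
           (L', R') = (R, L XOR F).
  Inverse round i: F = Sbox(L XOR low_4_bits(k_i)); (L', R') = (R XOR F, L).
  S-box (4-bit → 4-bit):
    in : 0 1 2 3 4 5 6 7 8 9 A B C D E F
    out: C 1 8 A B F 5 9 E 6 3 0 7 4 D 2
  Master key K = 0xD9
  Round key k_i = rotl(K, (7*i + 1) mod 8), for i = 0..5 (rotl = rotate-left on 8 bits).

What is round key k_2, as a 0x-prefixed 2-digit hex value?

K = 0xD9
k_0 = rotl(K, (7*0+1) mod 8) = rotl(K, 1) = 0xB3
k_1 = rotl(K, (7*1+1) mod 8) = rotl(K, 0) = 0xD9
k_2 = rotl(K, (7*2+1) mod 8) = rotl(K, 7) = 0xEC

0xEC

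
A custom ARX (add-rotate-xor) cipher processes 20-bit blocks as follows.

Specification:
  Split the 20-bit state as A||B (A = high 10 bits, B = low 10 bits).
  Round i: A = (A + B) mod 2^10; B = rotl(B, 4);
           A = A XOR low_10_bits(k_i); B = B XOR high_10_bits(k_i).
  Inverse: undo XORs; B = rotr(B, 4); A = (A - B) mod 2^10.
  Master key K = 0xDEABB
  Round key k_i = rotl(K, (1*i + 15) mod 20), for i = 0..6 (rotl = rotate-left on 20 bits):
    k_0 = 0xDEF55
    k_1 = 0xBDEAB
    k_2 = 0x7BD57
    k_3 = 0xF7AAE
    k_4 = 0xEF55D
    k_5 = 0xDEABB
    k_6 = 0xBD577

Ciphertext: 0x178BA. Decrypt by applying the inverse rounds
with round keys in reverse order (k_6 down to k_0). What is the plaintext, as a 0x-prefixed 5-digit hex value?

0x39F89

s_0 = ciphertext = 0x178BA
s_1 = InvRound(s_0, k_6) = 0x517E4
s_2 = InvRound(s_1, k_5) = 0x1D789
s_3 = InvRound(s_2, k_4) = 0x09503
s_4 = InvRound(s_3, k_3) = 0xC7B6D
s_5 = InvRound(s_4, k_2) = 0x684A8
s_6 = InvRound(s_5, k_1) = 0xC97E5
s_7 = InvRound(s_6, k_0) = 0x39F89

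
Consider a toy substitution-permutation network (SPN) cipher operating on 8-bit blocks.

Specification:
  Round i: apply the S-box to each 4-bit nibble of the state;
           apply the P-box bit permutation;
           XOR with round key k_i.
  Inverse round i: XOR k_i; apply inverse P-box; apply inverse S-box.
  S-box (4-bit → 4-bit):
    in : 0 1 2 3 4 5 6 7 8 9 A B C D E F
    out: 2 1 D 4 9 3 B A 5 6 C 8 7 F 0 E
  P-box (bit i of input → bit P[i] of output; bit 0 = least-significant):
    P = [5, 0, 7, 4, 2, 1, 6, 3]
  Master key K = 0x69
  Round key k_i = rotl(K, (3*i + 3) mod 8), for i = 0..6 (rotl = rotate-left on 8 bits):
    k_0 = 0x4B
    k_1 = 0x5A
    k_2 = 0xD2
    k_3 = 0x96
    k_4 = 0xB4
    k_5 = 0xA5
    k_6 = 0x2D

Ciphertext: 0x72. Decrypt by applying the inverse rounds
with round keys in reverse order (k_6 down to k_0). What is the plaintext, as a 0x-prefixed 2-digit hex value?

0xF6

s_0 = ciphertext = 0x72
s_1 = InvRound(s_0, k_6) = 0xD7
s_2 = InvRound(s_1, k_5) = 0x94
s_3 = InvRound(s_2, k_4) = 0xE1
s_4 = InvRound(s_3, k_3) = 0xC6
s_5 = InvRound(s_4, k_2) = 0x1B
s_6 = InvRound(s_5, k_1) = 0x30
s_7 = InvRound(s_6, k_0) = 0xF6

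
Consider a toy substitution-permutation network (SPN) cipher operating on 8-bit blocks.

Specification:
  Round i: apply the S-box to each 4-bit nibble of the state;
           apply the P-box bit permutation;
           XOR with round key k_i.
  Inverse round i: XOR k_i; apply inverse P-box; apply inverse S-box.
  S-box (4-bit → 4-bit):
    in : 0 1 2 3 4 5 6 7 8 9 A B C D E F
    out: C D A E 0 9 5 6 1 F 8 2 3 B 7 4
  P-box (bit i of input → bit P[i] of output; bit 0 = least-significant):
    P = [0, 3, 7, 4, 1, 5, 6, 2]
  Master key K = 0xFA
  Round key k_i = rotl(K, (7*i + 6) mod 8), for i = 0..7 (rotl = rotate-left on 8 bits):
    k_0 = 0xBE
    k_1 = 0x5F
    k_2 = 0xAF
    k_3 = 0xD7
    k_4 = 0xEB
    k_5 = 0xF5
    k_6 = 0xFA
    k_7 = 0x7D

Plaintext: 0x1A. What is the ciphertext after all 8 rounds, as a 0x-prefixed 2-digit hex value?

s_0 = plaintext = 0x1A
s_1 = Round(s_0, k_0) = 0xE8
s_2 = Round(s_1, k_1) = 0x3C
s_3 = Round(s_2, k_2) = 0xC2
s_4 = Round(s_3, k_3) = 0xED
s_5 = Round(s_4, k_4) = 0x90
s_6 = Round(s_5, k_5) = 0x03
s_7 = Round(s_6, k_6) = 0x26
s_8 = Round(s_7, k_7) = 0xD8

0xD8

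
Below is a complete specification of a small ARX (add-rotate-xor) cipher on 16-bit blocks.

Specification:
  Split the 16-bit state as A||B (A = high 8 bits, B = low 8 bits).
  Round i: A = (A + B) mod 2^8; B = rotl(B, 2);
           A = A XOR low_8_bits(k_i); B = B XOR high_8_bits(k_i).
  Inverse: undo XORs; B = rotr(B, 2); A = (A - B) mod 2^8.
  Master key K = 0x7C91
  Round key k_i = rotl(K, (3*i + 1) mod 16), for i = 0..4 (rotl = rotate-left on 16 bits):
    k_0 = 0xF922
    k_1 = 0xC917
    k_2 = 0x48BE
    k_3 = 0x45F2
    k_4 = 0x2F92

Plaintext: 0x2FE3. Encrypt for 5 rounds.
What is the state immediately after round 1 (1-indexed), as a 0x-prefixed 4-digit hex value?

s_0 = plaintext = 0x2FE3
s_1 = Round(s_0, k_0) = 0x3076
s_2 = Round(s_1, k_1) = 0xB110
s_3 = Round(s_2, k_2) = 0x7F08
s_4 = Round(s_3, k_3) = 0x7565
s_5 = Round(s_4, k_4) = 0x48BA

0x3076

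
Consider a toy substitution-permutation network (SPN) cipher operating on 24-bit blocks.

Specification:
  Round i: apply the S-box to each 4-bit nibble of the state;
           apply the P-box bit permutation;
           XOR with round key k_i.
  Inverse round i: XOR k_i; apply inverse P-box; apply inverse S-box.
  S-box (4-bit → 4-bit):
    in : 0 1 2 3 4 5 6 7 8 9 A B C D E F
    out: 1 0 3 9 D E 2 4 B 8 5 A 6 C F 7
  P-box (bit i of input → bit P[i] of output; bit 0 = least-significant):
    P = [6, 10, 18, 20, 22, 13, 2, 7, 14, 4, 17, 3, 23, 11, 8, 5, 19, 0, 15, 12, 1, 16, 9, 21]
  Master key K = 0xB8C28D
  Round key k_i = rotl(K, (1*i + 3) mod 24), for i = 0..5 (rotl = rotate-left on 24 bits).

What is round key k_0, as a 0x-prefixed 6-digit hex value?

0xC6146D

K = 0xB8C28D
k_0 = rotl(K, (1*0+3) mod 24) = rotl(K, 3) = 0xC6146D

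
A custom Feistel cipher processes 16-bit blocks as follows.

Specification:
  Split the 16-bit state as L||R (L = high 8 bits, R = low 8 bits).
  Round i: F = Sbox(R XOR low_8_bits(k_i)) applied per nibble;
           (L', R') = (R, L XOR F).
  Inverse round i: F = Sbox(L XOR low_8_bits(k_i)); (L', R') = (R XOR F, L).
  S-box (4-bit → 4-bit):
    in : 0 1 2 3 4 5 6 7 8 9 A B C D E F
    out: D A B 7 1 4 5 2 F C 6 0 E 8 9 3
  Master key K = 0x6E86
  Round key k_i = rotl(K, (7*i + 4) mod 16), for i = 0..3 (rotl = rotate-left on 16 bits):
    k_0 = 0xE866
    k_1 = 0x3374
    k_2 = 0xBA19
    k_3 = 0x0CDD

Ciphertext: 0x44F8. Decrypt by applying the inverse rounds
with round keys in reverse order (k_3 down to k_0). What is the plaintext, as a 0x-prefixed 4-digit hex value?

0x94CB

s_0 = ciphertext = 0x44F8
s_1 = InvRound(s_0, k_3) = 0x3444
s_2 = InvRound(s_1, k_2) = 0xFC34
s_3 = InvRound(s_2, k_1) = 0xCBFC
s_4 = InvRound(s_3, k_0) = 0x94CB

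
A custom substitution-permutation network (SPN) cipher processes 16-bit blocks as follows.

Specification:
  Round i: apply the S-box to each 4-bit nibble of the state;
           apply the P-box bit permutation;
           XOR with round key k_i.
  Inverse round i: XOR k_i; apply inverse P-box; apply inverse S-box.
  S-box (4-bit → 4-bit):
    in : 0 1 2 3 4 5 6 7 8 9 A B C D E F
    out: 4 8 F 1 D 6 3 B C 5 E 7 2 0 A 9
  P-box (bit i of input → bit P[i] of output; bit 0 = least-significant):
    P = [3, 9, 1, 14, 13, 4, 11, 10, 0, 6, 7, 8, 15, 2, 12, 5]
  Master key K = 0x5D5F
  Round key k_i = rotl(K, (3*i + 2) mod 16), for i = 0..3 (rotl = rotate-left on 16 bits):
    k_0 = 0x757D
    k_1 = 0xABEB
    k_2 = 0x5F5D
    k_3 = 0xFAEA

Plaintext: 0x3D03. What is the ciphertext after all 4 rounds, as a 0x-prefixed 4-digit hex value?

0x21D3

s_0 = plaintext = 0x3D03
s_1 = Round(s_0, k_0) = 0xFD75
s_2 = Round(s_1, k_1) = 0x0DD9
s_3 = Round(s_2, k_2) = 0x4F57
s_4 = Round(s_3, k_3) = 0x21D3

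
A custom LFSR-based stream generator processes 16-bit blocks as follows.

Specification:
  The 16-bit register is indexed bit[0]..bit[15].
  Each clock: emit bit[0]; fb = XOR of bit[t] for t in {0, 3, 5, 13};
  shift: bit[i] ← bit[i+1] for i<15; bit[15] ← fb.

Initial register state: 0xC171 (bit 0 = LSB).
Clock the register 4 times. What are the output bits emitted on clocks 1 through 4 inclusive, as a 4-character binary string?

1000

reg_0 = 0xC171
clock 1: out=1, reg = 0x60B8
clock 2: out=0, reg = 0xB05C
clock 3: out=0, reg = 0x582E
clock 4: out=0, reg = 0x2C17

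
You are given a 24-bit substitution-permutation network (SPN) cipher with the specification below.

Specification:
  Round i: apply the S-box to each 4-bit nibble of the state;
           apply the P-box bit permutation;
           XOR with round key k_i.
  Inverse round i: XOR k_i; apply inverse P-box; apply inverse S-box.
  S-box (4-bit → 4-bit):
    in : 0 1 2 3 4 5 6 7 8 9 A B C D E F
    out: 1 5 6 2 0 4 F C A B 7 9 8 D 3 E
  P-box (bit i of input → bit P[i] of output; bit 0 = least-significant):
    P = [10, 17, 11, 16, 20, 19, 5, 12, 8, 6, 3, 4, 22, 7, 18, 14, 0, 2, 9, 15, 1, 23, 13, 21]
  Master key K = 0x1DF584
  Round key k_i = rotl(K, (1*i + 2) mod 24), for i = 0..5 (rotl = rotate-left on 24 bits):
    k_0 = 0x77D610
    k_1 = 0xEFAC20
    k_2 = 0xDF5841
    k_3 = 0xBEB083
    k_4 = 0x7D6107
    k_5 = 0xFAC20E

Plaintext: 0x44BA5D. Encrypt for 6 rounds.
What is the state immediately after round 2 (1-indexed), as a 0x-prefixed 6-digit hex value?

s_0 = plaintext = 0x44BA5D
s_1 = Round(s_0, k_0) = 0x369B78
s_2 = Round(s_1, k_1) = 0x2C7F95
s_3 = Round(s_2, k_2) = 0x43A019
s_4 = Round(s_3, k_3) = 0xE9B527
s_5 = Round(s_4, k_4) = 0xB4A928
s_6 = Round(s_5, k_5) = 0x95C3FC

0x2C7F95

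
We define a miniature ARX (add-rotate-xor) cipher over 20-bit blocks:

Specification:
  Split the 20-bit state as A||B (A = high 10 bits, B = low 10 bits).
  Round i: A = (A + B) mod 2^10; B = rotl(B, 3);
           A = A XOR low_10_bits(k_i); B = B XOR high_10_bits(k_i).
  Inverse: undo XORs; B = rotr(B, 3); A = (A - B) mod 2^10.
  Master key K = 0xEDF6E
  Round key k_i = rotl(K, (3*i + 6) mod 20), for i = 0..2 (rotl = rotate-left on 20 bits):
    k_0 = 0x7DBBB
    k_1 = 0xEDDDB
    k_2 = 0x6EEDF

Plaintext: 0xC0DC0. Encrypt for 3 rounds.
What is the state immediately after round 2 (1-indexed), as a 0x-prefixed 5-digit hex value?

s_0 = plaintext = 0xC0DC0
s_1 = Round(s_0, k_0) = 0xDE3F5
s_2 = Round(s_1, k_1) = 0xAD818
s_3 = Round(s_2, k_2) = 0x0457B

0xAD818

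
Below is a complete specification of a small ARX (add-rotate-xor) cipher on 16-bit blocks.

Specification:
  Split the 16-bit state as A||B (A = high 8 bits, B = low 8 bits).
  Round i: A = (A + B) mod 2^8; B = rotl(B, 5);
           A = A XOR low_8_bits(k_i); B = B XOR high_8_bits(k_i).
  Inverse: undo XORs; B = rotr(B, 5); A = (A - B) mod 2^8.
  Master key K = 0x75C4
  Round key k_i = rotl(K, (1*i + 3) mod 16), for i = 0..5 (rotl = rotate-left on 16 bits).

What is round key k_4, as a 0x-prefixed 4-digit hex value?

0xE23A

K = 0x75C4
k_0 = rotl(K, (1*0+3) mod 16) = rotl(K, 3) = 0xAE23
k_1 = rotl(K, (1*1+3) mod 16) = rotl(K, 4) = 0x5C47
k_2 = rotl(K, (1*2+3) mod 16) = rotl(K, 5) = 0xB88E
k_3 = rotl(K, (1*3+3) mod 16) = rotl(K, 6) = 0x711D
k_4 = rotl(K, (1*4+3) mod 16) = rotl(K, 7) = 0xE23A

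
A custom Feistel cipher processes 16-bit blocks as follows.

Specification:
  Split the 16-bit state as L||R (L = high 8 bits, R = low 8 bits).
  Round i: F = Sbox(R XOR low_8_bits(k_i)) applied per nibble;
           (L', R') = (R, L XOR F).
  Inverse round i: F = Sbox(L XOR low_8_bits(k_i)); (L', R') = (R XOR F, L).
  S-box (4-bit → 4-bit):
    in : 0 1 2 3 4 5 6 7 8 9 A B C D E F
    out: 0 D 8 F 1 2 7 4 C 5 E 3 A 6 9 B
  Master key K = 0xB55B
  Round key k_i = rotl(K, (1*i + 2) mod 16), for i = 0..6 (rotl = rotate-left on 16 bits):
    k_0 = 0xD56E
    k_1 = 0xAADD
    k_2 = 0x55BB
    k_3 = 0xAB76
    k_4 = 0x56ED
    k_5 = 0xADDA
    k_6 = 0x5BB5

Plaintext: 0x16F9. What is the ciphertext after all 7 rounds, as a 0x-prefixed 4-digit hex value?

0xBDF3

s_0 = plaintext = 0x16F9
s_1 = Round(s_0, k_0) = 0xF942
s_2 = Round(s_1, k_1) = 0x42A2
s_3 = Round(s_2, k_2) = 0xA297
s_4 = Round(s_3, k_3) = 0x973F
s_5 = Round(s_4, k_4) = 0x3FFF
s_6 = Round(s_5, k_5) = 0xFFBD
s_7 = Round(s_6, k_6) = 0xBDF3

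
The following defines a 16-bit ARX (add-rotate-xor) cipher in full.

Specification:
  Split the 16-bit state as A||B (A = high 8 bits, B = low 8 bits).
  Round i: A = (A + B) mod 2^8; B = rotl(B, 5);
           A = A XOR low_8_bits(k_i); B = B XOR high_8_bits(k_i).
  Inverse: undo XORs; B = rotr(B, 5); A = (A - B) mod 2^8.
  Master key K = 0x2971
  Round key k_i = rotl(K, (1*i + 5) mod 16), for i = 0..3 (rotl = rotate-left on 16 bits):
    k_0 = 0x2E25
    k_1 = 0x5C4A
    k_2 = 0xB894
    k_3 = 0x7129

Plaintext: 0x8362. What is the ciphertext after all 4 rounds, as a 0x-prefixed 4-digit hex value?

s_0 = plaintext = 0x8362
s_1 = Round(s_0, k_0) = 0xC062
s_2 = Round(s_1, k_1) = 0x6810
s_3 = Round(s_2, k_2) = 0xECBA
s_4 = Round(s_3, k_3) = 0x8F26

0x8F26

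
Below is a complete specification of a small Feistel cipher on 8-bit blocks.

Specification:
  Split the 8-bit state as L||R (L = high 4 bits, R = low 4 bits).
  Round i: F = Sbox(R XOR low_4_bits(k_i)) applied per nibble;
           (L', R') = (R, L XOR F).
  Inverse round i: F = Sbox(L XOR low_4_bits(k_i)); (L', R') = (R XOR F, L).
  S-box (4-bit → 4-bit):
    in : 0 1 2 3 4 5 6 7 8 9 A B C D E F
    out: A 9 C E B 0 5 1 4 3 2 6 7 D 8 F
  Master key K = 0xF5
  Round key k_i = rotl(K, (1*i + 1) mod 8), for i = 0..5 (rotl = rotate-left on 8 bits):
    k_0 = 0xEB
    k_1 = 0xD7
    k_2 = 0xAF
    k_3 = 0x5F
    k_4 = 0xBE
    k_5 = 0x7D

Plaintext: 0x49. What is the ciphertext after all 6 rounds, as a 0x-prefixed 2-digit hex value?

s_0 = plaintext = 0x49
s_1 = Round(s_0, k_0) = 0x98
s_2 = Round(s_1, k_1) = 0x86
s_3 = Round(s_2, k_2) = 0x6B
s_4 = Round(s_3, k_3) = 0xBD
s_5 = Round(s_4, k_4) = 0xD5
s_6 = Round(s_5, k_5) = 0x59

0x59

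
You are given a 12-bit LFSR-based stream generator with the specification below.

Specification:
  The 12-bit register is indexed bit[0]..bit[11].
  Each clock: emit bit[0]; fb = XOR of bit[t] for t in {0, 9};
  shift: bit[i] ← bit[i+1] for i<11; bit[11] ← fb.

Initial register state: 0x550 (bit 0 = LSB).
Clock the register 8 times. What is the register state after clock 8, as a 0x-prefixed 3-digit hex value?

reg_0 = 0x550
clock 1: out=0, reg = 0x2A8
clock 2: out=0, reg = 0x954
clock 3: out=0, reg = 0x4AA
clock 4: out=0, reg = 0x255
clock 5: out=1, reg = 0x12A
clock 6: out=0, reg = 0x095
clock 7: out=1, reg = 0x84A
clock 8: out=0, reg = 0x425

0x425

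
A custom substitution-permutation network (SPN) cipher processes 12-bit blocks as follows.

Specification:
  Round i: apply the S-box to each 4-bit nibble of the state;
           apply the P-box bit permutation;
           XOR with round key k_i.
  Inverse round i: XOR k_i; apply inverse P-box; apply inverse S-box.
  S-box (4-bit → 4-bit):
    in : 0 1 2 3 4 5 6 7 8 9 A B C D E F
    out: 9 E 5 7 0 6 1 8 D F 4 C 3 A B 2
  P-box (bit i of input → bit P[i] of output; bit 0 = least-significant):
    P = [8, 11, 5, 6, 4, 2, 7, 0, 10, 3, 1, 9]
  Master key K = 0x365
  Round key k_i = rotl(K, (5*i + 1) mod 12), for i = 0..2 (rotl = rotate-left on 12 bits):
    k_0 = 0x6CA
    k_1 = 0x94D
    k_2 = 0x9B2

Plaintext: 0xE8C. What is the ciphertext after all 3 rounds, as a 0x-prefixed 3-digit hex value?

s_0 = plaintext = 0xE8C
s_1 = Round(s_0, k_0) = 0x953
s_2 = Round(s_1, k_1) = 0x6E3
s_3 = Round(s_2, k_2) = 0x487

0x487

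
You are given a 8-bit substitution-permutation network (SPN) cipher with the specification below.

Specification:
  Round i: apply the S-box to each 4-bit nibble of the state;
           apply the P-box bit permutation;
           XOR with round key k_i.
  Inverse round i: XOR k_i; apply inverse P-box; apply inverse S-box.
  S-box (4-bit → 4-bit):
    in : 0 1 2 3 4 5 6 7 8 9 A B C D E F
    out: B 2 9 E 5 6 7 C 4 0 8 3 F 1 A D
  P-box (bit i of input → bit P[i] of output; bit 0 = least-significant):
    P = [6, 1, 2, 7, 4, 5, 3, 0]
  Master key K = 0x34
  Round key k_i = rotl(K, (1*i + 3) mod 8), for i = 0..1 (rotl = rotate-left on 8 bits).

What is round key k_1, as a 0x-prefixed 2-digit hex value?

K = 0x34
k_0 = rotl(K, (1*0+3) mod 8) = rotl(K, 3) = 0xA1
k_1 = rotl(K, (1*1+3) mod 8) = rotl(K, 4) = 0x43

0x43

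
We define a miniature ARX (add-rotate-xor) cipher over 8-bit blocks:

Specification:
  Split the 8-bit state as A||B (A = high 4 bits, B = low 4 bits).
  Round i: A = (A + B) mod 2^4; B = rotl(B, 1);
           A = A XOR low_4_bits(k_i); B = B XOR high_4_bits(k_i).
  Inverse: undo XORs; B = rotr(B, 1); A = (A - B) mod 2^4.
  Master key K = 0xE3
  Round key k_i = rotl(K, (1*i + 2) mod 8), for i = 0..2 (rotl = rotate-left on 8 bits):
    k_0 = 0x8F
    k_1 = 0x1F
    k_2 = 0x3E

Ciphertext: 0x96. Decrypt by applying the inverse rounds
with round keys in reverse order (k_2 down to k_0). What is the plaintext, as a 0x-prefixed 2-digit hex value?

s_0 = ciphertext = 0x96
s_1 = InvRound(s_0, k_2) = 0xDA
s_2 = InvRound(s_1, k_1) = 0x5D
s_3 = InvRound(s_2, k_0) = 0x0A

0x0A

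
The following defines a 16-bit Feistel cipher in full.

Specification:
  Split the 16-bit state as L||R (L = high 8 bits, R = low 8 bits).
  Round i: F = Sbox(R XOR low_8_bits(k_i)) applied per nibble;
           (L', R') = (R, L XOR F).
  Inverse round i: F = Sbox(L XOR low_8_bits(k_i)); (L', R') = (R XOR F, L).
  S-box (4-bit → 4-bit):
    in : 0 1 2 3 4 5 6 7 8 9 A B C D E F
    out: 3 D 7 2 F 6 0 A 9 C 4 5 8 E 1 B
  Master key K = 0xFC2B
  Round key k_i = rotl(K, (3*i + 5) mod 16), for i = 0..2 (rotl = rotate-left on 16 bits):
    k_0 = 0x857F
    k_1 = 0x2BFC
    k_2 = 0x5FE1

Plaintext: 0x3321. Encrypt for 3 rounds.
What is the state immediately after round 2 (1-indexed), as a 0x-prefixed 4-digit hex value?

s_0 = plaintext = 0x3321
s_1 = Round(s_0, k_0) = 0x2152
s_2 = Round(s_1, k_1) = 0x5260
s_3 = Round(s_2, k_2) = 0x60CF

0x5260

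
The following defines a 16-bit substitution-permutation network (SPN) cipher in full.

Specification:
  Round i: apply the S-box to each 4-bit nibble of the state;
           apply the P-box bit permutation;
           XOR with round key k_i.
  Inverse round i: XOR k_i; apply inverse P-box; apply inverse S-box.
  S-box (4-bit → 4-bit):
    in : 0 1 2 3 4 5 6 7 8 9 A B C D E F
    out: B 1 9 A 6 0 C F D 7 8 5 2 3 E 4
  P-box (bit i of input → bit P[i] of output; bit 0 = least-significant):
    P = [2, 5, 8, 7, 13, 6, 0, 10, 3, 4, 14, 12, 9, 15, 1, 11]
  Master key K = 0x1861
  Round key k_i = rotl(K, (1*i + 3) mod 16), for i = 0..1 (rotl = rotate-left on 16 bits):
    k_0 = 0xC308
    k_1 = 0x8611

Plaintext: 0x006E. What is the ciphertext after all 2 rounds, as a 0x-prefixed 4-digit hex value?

s_0 = plaintext = 0x006E
s_1 = Round(s_0, k_0) = 0x5CB1
s_2 = Round(s_1, k_1) = 0xA604

0xA604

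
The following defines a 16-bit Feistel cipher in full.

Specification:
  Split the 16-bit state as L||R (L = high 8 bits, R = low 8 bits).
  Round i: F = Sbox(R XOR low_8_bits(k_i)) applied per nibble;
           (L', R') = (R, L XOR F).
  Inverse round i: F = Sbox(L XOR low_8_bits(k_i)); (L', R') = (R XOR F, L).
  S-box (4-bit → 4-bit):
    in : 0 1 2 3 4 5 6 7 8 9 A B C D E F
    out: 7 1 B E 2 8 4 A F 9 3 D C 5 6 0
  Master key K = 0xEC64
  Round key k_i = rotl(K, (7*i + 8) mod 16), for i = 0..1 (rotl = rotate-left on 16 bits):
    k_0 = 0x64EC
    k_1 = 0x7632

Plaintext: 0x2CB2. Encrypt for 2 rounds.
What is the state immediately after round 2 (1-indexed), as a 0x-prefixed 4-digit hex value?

s_0 = plaintext = 0x2CB2
s_1 = Round(s_0, k_0) = 0xB2AA
s_2 = Round(s_1, k_1) = 0xAA2D

0xAA2D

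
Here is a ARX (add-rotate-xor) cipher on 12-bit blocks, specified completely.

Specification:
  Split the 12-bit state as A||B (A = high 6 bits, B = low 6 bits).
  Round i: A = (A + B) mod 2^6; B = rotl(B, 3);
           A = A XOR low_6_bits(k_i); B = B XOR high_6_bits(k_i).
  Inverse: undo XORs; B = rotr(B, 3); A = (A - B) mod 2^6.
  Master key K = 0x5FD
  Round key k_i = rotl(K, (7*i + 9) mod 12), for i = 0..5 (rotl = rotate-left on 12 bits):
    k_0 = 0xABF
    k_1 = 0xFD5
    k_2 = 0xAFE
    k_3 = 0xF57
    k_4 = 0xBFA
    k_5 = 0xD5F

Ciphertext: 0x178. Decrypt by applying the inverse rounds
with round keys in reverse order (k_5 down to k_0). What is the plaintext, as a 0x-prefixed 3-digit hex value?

0xABA

s_0 = ciphertext = 0x178
s_1 = InvRound(s_0, k_5) = 0xC69
s_2 = InvRound(s_1, k_4) = 0x6F0
s_3 = InvRound(s_2, k_3) = 0x8E9
s_4 = InvRound(s_3, k_2) = 0x350
s_5 = InvRound(s_4, k_1) = 0x6FD
s_6 = InvRound(s_5, k_0) = 0xABA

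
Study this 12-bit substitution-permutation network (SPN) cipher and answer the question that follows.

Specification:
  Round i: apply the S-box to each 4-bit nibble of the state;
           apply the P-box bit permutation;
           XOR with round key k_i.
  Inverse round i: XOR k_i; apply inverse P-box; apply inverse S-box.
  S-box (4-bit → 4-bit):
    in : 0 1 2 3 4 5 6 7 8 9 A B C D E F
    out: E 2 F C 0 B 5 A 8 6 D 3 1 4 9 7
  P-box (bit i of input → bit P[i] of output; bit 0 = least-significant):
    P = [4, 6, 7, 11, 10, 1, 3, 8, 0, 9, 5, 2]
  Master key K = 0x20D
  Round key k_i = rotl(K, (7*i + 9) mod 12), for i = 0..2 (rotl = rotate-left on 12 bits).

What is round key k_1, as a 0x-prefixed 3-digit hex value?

K = 0x20D
k_0 = rotl(K, (7*0+9) mod 12) = rotl(K, 9) = 0xA41
k_1 = rotl(K, (7*1+9) mod 12) = rotl(K, 4) = 0x0D2

0x0D2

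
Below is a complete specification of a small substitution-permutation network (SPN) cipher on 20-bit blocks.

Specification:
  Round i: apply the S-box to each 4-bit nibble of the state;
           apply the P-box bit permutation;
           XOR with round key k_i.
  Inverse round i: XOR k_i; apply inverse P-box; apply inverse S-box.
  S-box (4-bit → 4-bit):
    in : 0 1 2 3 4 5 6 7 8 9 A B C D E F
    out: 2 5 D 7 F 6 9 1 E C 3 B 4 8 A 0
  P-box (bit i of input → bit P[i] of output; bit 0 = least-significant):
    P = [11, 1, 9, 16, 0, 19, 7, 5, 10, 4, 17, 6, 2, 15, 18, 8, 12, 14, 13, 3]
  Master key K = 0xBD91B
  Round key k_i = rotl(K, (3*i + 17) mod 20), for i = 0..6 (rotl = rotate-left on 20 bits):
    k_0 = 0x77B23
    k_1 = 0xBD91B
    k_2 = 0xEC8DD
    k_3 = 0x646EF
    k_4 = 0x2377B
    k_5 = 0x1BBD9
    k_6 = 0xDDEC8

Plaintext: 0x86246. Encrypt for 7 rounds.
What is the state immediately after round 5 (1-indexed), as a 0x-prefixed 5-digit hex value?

s_0 = plaintext = 0x86246
s_1 = Round(s_0, k_0) = 0xC16CE
s_2 = Round(s_1, k_1) = 0xEFDDD
s_3 = Round(s_2, k_2) = 0xF88B5
s_4 = Round(s_3, k_3) = 0x8C59C
s_5 = Round(s_4, k_4) = 0x455C3
s_6 = Round(s_5, k_5) = 0x74143
s_7 = Round(s_6, k_6) = 0x3416F

0x455C3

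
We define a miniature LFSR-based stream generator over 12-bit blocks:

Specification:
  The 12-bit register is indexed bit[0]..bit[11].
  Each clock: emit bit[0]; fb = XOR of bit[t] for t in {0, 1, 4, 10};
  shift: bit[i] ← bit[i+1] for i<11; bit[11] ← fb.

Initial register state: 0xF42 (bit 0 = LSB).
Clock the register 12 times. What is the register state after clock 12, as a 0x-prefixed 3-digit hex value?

0xC04

reg_0 = 0xF42
clock 1: out=0, reg = 0x7A1
clock 2: out=1, reg = 0x3D0
clock 3: out=0, reg = 0x9E8
clock 4: out=0, reg = 0x4F4
clock 5: out=0, reg = 0x27A
clock 6: out=0, reg = 0x13D
clock 7: out=1, reg = 0x09E
clock 8: out=0, reg = 0x04F
clock 9: out=1, reg = 0x027
clock 10: out=1, reg = 0x013
clock 11: out=1, reg = 0x809
clock 12: out=1, reg = 0xC04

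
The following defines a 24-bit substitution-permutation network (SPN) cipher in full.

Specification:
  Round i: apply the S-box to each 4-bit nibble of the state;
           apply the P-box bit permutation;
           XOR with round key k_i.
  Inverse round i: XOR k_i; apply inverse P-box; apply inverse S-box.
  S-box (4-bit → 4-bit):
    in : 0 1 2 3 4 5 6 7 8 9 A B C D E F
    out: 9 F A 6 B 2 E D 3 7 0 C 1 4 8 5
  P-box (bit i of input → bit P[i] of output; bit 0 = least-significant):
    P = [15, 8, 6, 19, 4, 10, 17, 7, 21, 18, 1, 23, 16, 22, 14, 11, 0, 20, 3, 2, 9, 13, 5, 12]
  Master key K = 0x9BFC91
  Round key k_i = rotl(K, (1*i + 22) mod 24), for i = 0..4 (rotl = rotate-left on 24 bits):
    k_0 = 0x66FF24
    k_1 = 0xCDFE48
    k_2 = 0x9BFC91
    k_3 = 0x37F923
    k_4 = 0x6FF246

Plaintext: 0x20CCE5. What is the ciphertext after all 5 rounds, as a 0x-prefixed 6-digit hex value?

s_0 = plaintext = 0x20CCE5
s_1 = Round(s_0, k_0) = 0x47CEA1
s_2 = Round(s_1, k_1) = 0x444D05
s_3 = Round(s_2, k_2) = 0xCAC706
s_4 = Round(s_3, k_3) = 0x9EFAF1
s_5 = Round(s_4, k_4) = 0x641132

0x641132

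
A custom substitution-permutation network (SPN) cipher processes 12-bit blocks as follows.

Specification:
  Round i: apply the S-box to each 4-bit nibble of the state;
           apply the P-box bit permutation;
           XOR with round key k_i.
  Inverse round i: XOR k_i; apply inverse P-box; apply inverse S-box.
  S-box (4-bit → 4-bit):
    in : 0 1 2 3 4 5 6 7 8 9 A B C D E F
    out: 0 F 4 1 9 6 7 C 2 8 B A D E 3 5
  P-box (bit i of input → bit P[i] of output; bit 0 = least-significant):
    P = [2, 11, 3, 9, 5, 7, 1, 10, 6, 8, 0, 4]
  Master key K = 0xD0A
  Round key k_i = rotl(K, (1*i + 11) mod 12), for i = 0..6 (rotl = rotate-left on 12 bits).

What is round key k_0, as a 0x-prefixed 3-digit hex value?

0x685

K = 0xD0A
k_0 = rotl(K, (1*0+11) mod 12) = rotl(K, 11) = 0x685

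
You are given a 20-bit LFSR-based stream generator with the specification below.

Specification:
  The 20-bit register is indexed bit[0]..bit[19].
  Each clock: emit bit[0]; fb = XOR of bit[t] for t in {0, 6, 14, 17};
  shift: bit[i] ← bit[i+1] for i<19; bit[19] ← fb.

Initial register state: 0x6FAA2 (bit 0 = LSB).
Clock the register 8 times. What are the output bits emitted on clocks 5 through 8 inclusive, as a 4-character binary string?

reg_0 = 0x6FAA2
clock 1: out=0, reg = 0x37D51
clock 2: out=1, reg = 0x1BEA8
clock 3: out=0, reg = 0x0DF54
clock 4: out=0, reg = 0x06FAA
clock 5: out=0, reg = 0x837D5
clock 6: out=1, reg = 0x41BEA
clock 7: out=0, reg = 0xA0DF5
clock 8: out=1, reg = 0xD06FA

0101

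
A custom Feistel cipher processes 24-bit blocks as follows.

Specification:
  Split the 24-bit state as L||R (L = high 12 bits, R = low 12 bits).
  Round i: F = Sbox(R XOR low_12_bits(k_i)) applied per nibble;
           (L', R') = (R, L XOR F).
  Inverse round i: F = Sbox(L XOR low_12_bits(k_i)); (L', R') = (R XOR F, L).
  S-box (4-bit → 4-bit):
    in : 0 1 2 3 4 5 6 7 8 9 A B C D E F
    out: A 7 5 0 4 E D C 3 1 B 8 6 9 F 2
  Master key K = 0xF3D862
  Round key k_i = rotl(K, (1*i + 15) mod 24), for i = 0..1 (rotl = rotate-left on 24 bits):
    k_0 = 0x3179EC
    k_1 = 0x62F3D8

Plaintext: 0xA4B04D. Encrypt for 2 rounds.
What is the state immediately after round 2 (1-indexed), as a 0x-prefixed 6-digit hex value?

s_0 = plaintext = 0xA4B04D
s_1 = Round(s_0, k_0) = 0x04DBFC
s_2 = Round(s_1, k_1) = 0xBFC319

0xBFC319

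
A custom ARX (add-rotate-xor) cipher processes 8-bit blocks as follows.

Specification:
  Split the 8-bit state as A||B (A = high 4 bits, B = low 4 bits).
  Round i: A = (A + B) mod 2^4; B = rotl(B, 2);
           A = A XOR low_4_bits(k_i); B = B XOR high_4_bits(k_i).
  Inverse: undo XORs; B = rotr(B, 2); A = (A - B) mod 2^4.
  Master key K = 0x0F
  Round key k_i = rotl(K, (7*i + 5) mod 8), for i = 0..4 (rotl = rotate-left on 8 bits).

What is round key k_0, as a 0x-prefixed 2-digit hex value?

0xE1

K = 0x0F
k_0 = rotl(K, (7*0+5) mod 8) = rotl(K, 5) = 0xE1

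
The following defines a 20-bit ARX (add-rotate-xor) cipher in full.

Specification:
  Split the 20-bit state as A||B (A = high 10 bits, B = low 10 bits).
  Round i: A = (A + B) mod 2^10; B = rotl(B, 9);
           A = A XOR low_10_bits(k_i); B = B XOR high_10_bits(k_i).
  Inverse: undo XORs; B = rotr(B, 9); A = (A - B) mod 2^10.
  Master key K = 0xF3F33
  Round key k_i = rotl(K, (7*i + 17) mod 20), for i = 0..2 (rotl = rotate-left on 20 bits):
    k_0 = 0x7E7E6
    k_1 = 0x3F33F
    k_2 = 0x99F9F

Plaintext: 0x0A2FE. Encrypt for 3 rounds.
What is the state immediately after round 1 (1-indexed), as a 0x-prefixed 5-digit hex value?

0x30086

s_0 = plaintext = 0x0A2FE
s_1 = Round(s_0, k_0) = 0x30086
s_2 = Round(s_1, k_1) = 0x9E4BF
s_3 = Round(s_2, k_2) = 0x29C38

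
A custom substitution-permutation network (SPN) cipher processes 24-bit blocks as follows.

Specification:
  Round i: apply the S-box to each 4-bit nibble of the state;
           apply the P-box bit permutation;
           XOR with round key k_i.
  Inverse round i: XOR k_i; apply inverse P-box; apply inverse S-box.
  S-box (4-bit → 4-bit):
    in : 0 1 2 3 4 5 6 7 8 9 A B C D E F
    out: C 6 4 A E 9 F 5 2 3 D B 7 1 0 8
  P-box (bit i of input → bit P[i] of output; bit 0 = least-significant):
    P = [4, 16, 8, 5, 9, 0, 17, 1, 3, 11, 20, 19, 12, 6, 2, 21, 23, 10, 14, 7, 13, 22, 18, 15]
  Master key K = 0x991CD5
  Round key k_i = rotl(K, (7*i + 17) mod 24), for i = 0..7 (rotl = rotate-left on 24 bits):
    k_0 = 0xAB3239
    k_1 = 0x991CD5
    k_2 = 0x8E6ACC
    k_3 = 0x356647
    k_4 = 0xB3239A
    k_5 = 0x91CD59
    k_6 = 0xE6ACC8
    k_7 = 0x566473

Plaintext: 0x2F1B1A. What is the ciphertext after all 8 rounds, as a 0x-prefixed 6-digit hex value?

0x2E4ADF

s_0 = plaintext = 0x2F1B1A
s_1 = Round(s_0, k_0) = 0xA53BC4
s_2 = Round(s_1, k_1) = 0x36B73C
s_3 = Round(s_2, k_2) = 0x7FBF17
s_4 = Round(s_3, k_3) = 0x1B5796
s_5 = Round(s_4, k_4) = 0x463423
s_6 = Round(s_5, k_5) = 0x6E01B9
s_7 = Round(s_6, k_6) = 0x9306DF
s_8 = Round(s_7, k_7) = 0x2E4ADF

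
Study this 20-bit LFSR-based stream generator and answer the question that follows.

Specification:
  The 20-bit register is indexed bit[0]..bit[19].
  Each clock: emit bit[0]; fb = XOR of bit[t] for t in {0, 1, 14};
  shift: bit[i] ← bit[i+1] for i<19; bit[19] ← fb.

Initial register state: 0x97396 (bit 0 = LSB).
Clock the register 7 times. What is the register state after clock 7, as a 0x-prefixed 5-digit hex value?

reg_0 = 0x97396
clock 1: out=0, reg = 0x4B9CB
clock 2: out=1, reg = 0x25CE5
clock 3: out=1, reg = 0x12E72
clock 4: out=0, reg = 0x89739
clock 5: out=1, reg = 0xC4B9C
clock 6: out=0, reg = 0xE25CE
clock 7: out=0, reg = 0xF12E7

0xF12E7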